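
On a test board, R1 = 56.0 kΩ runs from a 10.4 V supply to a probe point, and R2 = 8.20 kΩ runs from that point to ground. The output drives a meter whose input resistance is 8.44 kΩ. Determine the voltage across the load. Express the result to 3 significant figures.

The load sits in parallel with R2: R2‖R_L = (8.20 × 8.44) / (8.20 + 8.44) = 4.159 kΩ.
V_out = 10.4 × 4.159 / (56.0 + 4.159) = 10.4 × 4.159/60.16 = 0.719 V.
(Unloaded it would have been 1.33 V.)

V_out ≈ 0.719 V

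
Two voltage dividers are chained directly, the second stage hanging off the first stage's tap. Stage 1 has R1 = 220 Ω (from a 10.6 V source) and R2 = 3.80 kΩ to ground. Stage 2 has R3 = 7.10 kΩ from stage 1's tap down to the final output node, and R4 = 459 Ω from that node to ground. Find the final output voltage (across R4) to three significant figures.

Stage 2 presents R3+R4 = 7559 Ω as a load on stage 1's tap.
Stage 1's lower leg becomes R2‖(R3+R4) = 2529 Ω, so V_mid = 10.6 × 2529/2749 = 9.752 V.
Stage 2 is itself unloaded: V_out = V_mid × R4/(R3+R4) = 9.752 × 459/7559 = 0.592 V.

V_out ≈ 0.592 V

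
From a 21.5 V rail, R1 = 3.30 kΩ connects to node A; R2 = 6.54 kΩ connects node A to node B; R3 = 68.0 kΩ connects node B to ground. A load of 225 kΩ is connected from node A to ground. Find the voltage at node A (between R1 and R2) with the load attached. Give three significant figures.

Below node A the series string R2+R3 = 74.54 kΩ sits in parallel with the 225 kΩ load: 55.99 kΩ.
V_A = 21.5 × 55.99/(3.30 + 55.99) = 20.3 V.

V ≈ 20.3 V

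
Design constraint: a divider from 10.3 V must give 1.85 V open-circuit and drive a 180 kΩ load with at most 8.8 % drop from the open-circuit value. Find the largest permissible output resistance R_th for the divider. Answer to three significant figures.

R_th ≤ 17.4 kΩ

Loading drop = R_th/(R_th + R_L) ≤ 0.0880, so R_th ≤ R_L · ε/(1−ε) = 180 kΩ × 0.0880/0.9120 = 17.4 kΩ.
(Any R1, R2 with R2/(R1+R2) = 0.180 and R1‖R2 ≤ 17.4 kΩ will meet the spec.)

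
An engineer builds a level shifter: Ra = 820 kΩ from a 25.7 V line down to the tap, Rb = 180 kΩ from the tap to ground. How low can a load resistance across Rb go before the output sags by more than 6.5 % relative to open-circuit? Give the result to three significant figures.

R_L(min) ≈ 2.12 MΩ

Output resistance R_th = Ra‖Rb = (820 × 180)/1000 = 147.6 kΩ.
The fractional drop is R_th/(R_th + R_L); requiring this ≤ 0.0650 gives R_L ≥ R_th(1/0.0650 − 1) = 147.6 × 14.38 = 2.12 MΩ.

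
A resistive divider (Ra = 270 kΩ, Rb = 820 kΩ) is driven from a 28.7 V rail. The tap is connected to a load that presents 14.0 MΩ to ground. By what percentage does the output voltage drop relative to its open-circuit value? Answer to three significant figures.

The divider's output (Thévenin) resistance is Ra‖Rb = 203.1 kΩ.
Fractional drop under load = R_th/(R_th + R_L) = 203.1 / (203.1 + 14000) = 0.01430.
So the output falls by 1.43 %.

1.43 %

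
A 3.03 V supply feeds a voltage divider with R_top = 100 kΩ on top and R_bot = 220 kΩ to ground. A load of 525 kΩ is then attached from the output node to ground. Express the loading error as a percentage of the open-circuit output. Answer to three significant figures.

11.6 %

The divider's output (Thévenin) resistance is R_top‖R_bot = 68.75 kΩ.
Fractional drop under load = R_th/(R_th + R_L) = 68.75 / (68.75 + 525) = 0.1158.
So the output falls by 11.6 %.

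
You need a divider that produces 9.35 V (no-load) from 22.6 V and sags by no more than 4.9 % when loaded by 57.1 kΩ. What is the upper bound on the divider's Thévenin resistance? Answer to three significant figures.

R_th ≤ 2.94 kΩ

Loading drop = R_th/(R_th + R_L) ≤ 0.0490, so R_th ≤ R_L · ε/(1−ε) = 57.1 kΩ × 0.0490/0.9510 = 2.94 kΩ.
(Any R1, R2 with R2/(R1+R2) = 0.414 and R1‖R2 ≤ 2.94 kΩ will meet the spec.)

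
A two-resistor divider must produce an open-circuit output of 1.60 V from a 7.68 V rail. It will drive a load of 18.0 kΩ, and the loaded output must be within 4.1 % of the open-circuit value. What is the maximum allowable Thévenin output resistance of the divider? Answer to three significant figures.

R_th ≤ 770 Ω

Loading drop = R_th/(R_th + R_L) ≤ 0.0410, so R_th ≤ R_L · ε/(1−ε) = 18.0 kΩ × 0.0410/0.9590 = 770 Ω.
(Any R1, R2 with R2/(R1+R2) = 0.208 and R1‖R2 ≤ 770 Ω will meet the spec.)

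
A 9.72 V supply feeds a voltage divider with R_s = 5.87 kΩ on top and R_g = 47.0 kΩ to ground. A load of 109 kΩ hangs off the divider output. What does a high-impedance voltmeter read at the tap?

V_out ≈ 8.25 V

The load sits in parallel with R_g: R_g‖R_L = (47.0 × 109) / (47.0 + 109) = 32.84 kΩ.
V_out = 9.72 × 32.84 / (5.87 + 32.84) = 9.72 × 32.84/38.71 = 8.25 V.
(Unloaded it would have been 8.64 V.)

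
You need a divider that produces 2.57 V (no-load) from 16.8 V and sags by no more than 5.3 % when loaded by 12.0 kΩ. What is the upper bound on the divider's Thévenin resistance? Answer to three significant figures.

R_th ≤ 672 Ω

Loading drop = R_th/(R_th + R_L) ≤ 0.0530, so R_th ≤ R_L · ε/(1−ε) = 12.0 kΩ × 0.0530/0.9470 = 672 Ω.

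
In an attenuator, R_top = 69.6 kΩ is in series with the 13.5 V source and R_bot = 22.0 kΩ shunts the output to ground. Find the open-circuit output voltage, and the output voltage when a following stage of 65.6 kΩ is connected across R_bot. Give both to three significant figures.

Open-circuit: V = 13.5 × 22.0/(69.6 + 22.0) = 3.24 V.
With the load, R_bot becomes R_bot‖R_L = 16.47 kΩ, so V = 13.5 × 16.47/86.07 = 2.58 V.

Unloaded: 3.24 V; loaded: 2.58 V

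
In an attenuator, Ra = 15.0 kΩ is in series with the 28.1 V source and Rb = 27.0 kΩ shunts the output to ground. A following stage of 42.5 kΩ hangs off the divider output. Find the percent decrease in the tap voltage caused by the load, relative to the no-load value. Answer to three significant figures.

Unloaded V = 28.1 × 27.0/42.00 = 18.06 V.
Loaded: Rb‖R_L = 16.51 kΩ, giving V = 28.1 × 16.51/31.51 = 14.72 V.
Drop = (18.06 − 14.72) / 18.06 = 18.5 %.

18.5 %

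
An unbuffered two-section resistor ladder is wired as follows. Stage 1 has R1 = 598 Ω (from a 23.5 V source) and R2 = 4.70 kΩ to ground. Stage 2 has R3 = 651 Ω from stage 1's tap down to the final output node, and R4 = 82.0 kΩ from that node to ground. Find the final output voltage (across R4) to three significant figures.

V_out ≈ 20.6 V

Stage 2 presents R3+R4 = 82650 Ω as a load on stage 1's tap.
Stage 1's lower leg becomes R2‖(R3+R4) = 4447 Ω, so V_mid = 23.5 × 4447/5045 = 20.71 V.
Stage 2 is itself unloaded: V_out = V_mid × R4/(R3+R4) = 20.71 × 82000/82650 = 20.6 V.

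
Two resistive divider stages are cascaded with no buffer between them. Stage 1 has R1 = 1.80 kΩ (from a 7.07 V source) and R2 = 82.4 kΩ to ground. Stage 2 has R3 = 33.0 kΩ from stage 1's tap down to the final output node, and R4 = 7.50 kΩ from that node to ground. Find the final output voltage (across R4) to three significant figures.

Stage 2 presents R3+R4 = 40.50 kΩ as a load on stage 1's tap.
Stage 1's lower leg becomes R2‖(R3+R4) = 27.15 kΩ, so V_mid = 7.07 × 27.15/28.95 = 6.630 V.
Stage 2 is itself unloaded: V_out = V_mid × R4/(R3+R4) = 6.630 × 7.50/40.50 = 1.23 V.

V_out ≈ 1.23 V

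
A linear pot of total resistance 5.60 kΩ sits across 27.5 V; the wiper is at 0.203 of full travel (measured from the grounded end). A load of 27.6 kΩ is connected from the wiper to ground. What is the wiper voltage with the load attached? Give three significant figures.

V ≈ 5.41 V

The wiper splits the pot into (1−α)R = 4.463 kΩ above and αR = 1.137 kΩ below.
Lower section ‖ load = 1.092 kΩ.
V_wiper = 27.5 × 1.092/(4.463 + 1.092) = 5.41 V.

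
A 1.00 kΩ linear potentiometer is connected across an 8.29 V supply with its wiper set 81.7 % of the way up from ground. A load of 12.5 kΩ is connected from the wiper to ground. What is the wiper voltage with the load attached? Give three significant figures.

V ≈ 6.69 V

The wiper splits the pot into (1−α)R = 183.0 Ω above and αR = 817.0 Ω below.
Lower section ‖ load = 766.9 Ω.
V_wiper = 8.29 × 766.9/(183.0 + 766.9) = 6.69 V.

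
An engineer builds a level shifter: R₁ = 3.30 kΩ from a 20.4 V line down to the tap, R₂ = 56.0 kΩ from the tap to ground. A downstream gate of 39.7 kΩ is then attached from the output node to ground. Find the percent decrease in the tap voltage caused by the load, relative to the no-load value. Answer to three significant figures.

The divider's output (Thévenin) resistance is R₁‖R₂ = 3.116 kΩ.
Fractional drop under load = R_th/(R_th + R_L) = 3.116 / (3.116 + 39.7) = 0.07278.
So the output falls by 7.28 %.

7.28 %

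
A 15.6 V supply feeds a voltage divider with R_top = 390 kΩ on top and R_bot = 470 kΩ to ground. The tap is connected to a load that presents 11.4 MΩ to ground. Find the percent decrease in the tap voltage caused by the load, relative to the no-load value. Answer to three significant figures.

The divider's output (Thévenin) resistance is R_top‖R_bot = 213.1 kΩ.
Fractional drop under load = R_th/(R_th + R_L) = 213.1 / (213.1 + 11400) = 0.01835.
So the output falls by 1.84 %.

1.84 %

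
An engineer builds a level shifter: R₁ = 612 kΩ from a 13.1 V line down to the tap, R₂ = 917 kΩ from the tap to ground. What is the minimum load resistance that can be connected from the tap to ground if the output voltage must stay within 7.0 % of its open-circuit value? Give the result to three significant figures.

Output resistance R_th = R₁‖R₂ = (612 × 917)/1529 = 367.0 kΩ.
The fractional drop is R_th/(R_th + R_L); requiring this ≤ 0.0700 gives R_L ≥ R_th(1/0.0700 − 1) = 367.0 × 13.29 = 4.88 MΩ.

R_L(min) ≈ 4.88 MΩ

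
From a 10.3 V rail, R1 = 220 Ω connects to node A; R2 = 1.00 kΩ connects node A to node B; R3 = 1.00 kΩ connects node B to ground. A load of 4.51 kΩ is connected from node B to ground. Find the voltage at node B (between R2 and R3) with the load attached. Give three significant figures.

V ≈ 4.14 V

At node B, R3 is in parallel with the load: R3‖R_L = 818.5 Ω.
Below node A the resistance is R2 + (R3‖R_L) = 1819 Ω, so V_A = 10.3 × 1819/2039 = 9.188 V.
Then V_B = V_A × (R3‖R_L)/(R2 + R3‖R_L) = 9.188 × 818.5/1819 = 4.14 V.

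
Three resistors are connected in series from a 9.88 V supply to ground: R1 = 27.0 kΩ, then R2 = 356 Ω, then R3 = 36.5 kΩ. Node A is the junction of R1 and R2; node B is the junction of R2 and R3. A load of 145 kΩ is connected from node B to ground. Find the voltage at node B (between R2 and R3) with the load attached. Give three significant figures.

At node B, R3 is in parallel with the load: R3‖R_L = 29160 Ω.
Below node A the resistance is R2 + (R3‖R_L) = 29520 Ω, so V_A = 9.88 × 29520/56520 = 5.160 V.
Then V_B = V_A × (R3‖R_L)/(R2 + R3‖R_L) = 5.160 × 29160/29520 = 5.10 V.

V ≈ 5.10 V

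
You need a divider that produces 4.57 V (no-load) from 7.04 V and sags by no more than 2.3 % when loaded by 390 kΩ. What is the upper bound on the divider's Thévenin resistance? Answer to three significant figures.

Loading drop = R_th/(R_th + R_L) ≤ 0.0230, so R_th ≤ R_L · ε/(1−ε) = 390 kΩ × 0.0230/0.9770 = 9.18 kΩ.

R_th ≤ 9.18 kΩ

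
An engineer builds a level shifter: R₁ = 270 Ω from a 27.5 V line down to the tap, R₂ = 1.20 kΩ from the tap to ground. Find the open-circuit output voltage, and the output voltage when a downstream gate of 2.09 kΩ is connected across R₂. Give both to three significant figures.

Open-circuit: V = 27.5 × 1200/(270 + 1200) = 22.4 V.
With the load, R₂ becomes R₂‖R_L = 762.3 Ω, so V = 27.5 × 762.3/1032 = 20.3 V.

Unloaded: 22.4 V; loaded: 20.3 V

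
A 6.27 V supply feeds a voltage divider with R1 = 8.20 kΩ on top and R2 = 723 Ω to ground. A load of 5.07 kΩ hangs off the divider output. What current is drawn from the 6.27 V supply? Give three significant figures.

I ≈ 0.710 mA

R2‖R_L = 632.8 Ω, so the source sees R1 + R2‖R_L = 8833 Ω.
I = 6.27 V / 8833 Ω = 0.710 mA.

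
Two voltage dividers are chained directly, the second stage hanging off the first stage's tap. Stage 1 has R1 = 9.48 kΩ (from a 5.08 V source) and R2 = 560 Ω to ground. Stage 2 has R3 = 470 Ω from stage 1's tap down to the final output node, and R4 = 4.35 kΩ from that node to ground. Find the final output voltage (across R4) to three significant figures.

Stage 2 presents R3+R4 = 4820 Ω as a load on stage 1's tap.
Stage 1's lower leg becomes R2‖(R3+R4) = 501.7 Ω, so V_mid = 5.08 × 501.7/9982 = 0.2553 V.
Stage 2 is itself unloaded: V_out = V_mid × R4/(R3+R4) = 0.2553 × 4350/4820 = 0.230 V.

V_out ≈ 0.230 V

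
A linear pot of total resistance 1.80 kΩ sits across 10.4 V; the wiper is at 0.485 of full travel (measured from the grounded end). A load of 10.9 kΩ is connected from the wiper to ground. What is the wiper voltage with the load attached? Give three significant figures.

The wiper splits the pot into (1−α)R = 927.0 Ω above and αR = 873.0 Ω below.
Lower section ‖ load = 808.3 Ω.
V_wiper = 10.4 × 808.3/(927.0 + 808.3) = 4.84 V.

V ≈ 4.84 V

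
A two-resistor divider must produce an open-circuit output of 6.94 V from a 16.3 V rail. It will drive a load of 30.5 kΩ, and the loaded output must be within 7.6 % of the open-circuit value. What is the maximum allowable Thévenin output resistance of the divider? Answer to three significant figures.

Loading drop = R_th/(R_th + R_L) ≤ 0.0760, so R_th ≤ R_L · ε/(1−ε) = 30.5 kΩ × 0.0760/0.9240 = 2.51 kΩ.

R_th ≤ 2.51 kΩ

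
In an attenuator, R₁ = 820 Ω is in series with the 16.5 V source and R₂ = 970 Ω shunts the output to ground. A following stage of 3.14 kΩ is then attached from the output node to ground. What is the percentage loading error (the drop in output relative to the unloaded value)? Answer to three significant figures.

12.4 %

Unloaded V = 16.5 × 970/1790 = 8.9413 V.
Loaded: R₂‖R_L = 741.1 Ω, giving V = 16.5 × 741.1/1561 = 7.8329 V.
Drop = (8.9413 − 7.8329) / 8.9413 = 12.4 %.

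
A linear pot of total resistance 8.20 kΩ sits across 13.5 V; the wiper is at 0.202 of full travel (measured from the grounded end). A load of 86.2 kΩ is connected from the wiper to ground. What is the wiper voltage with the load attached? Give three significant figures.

V ≈ 2.69 V

The wiper splits the pot into (1−α)R = 6.544 kΩ above and αR = 1.656 kΩ below.
Lower section ‖ load = 1.625 kΩ.
V_wiper = 13.5 × 1.625/(6.544 + 1.625) = 2.69 V.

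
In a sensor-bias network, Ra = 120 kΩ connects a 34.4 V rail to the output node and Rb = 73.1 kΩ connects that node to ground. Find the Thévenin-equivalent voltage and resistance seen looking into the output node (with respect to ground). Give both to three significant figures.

V_th is the open-circuit tap voltage: 34.4 × 73.1/(120 + 73.1) = 13.0 V.
With the supply zeroed, Ra and Rb appear in parallel from the tap: R_th = Ra‖Rb = (120 × 73.1)/193.1 = 45.4 kΩ.

V_th = 13.0 V, R_th = 45.4 kΩ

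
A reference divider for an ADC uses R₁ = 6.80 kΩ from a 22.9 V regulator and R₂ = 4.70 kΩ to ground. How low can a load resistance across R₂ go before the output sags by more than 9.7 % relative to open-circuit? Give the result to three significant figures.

R_L(min) ≈ 25.9 kΩ

Output resistance R_th = R₁‖R₂ = (6.80 × 4.70)/11.50 = 2.779 kΩ.
The fractional drop is R_th/(R_th + R_L); requiring this ≤ 0.0970 gives R_L ≥ R_th(1/0.0970 − 1) = 2.779 × 9.309 = 25.9 kΩ.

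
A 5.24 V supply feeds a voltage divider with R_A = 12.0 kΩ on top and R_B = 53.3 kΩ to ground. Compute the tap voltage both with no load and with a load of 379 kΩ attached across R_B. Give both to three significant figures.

Open-circuit: V = 5.24 × 53.3/(12.0 + 53.3) = 4.28 V.
With the load, R_B becomes R_B‖R_L = 46.73 kΩ, so V = 5.24 × 46.73/58.73 = 4.17 V.

Unloaded: 4.28 V; loaded: 4.17 V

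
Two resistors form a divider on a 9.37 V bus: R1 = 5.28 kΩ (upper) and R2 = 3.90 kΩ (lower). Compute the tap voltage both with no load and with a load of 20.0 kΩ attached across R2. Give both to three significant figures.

Unloaded: 3.98 V; loaded: 3.58 V

Open-circuit: V = 9.37 × 3.90/(5.28 + 3.90) = 3.98 V.
With the load, R2 becomes R2‖R_L = 3.264 kΩ, so V = 9.37 × 3.264/8.544 = 3.58 V.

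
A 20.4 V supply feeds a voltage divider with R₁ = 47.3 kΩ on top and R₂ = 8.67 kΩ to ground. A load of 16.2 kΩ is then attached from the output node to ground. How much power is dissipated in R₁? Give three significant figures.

Total resistance from the source is R₁ + (R₂‖R_L) = 52.95 kΩ, so I = 20.4/52.95 kΩ = 0.3853 mA.
P = I²·R₁ = (0.3853 mA)² × 47.3 kΩ = 7.02 mW.

P ≈ 7.02 mW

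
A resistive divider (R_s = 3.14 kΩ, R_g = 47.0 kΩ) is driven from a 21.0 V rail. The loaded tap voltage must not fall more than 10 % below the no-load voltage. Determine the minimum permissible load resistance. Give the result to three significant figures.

R_L(min) ≈ 26.5 kΩ

Output resistance R_th = R_s‖R_g = (3.14 × 47.0)/50.14 = 2.943 kΩ.
The fractional drop is R_th/(R_th + R_L); requiring this ≤ 0.100 gives R_L ≥ R_th(1/0.100 − 1) = 2.943 × 9.000 = 26.5 kΩ.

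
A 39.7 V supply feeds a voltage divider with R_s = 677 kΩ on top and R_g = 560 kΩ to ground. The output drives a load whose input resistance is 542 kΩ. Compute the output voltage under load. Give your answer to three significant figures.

V_out ≈ 11.5 V

The load sits in parallel with R_g: R_g‖R_L = (560 × 542) / (560 + 542) = 275.4 kΩ.
V_out = 39.7 × 275.4 / (677 + 275.4) = 39.7 × 275.4/952.4 = 11.5 V.
(Unloaded it would have been 18.0 V.)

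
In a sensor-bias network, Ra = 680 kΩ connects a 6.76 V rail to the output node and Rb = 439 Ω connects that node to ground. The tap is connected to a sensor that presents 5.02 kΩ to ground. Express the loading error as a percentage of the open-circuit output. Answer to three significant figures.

Unloaded V = 6.76 × 439/680400 = 0.0043614 V.
Loaded: Rb‖R_L = 403.7 Ω, giving V = 6.76 × 403.7/680400 = 0.0040108 V.
Drop = (0.0043614 − 0.0040108) / 0.0043614 = 8.04 %.

8.04 %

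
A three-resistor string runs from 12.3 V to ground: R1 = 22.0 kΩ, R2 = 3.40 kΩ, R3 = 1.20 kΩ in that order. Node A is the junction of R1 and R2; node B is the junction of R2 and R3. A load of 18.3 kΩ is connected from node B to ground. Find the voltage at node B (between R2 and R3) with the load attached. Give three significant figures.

V ≈ 0.522 V

At node B, R3 is in parallel with the load: R3‖R_L = 1.126 kΩ.
Below node A the resistance is R2 + (R3‖R_L) = 4.526 kΩ, so V_A = 12.3 × 4.526/26.53 = 2.099 V.
Then V_B = V_A × (R3‖R_L)/(R2 + R3‖R_L) = 2.099 × 1.126/4.526 = 0.522 V.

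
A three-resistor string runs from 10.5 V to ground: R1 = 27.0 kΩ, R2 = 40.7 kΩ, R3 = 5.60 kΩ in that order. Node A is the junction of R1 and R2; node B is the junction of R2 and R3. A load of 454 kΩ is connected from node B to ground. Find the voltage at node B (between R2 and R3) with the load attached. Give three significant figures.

V ≈ 0.793 V

At node B, R3 is in parallel with the load: R3‖R_L = 5.532 kΩ.
Below node A the resistance is R2 + (R3‖R_L) = 46.23 kΩ, so V_A = 10.5 × 46.23/73.23 = 6.629 V.
Then V_B = V_A × (R3‖R_L)/(R2 + R3‖R_L) = 6.629 × 5.532/46.23 = 0.793 V.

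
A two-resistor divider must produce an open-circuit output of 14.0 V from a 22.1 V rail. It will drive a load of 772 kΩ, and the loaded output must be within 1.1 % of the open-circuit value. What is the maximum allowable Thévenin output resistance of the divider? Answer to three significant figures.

Loading drop = R_th/(R_th + R_L) ≤ 0.0110, so R_th ≤ R_L · ε/(1−ε) = 772 kΩ × 0.0110/0.9890 = 8.59 kΩ.

R_th ≤ 8.59 kΩ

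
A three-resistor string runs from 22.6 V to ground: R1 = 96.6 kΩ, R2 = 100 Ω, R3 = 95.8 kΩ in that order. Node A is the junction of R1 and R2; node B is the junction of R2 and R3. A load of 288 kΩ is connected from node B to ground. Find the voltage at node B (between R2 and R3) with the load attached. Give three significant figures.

V ≈ 9.64 V

At node B, R3 is in parallel with the load: R3‖R_L = 71890 Ω.
Below node A the resistance is R2 + (R3‖R_L) = 71990 Ω, so V_A = 22.6 × 71990/168600 = 9.650 V.
Then V_B = V_A × (R3‖R_L)/(R2 + R3‖R_L) = 9.650 × 71890/71990 = 9.64 V.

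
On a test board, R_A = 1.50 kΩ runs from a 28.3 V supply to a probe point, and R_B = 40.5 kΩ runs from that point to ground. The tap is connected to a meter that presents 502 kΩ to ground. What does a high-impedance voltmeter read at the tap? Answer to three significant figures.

The load sits in parallel with R_B: R_B‖R_L = (40.5 × 502) / (40.5 + 502) = 37.48 kΩ.
V_out = 28.3 × 37.48 / (1.50 + 37.48) = 28.3 × 37.48/38.98 = 27.2 V.

V_out ≈ 27.2 V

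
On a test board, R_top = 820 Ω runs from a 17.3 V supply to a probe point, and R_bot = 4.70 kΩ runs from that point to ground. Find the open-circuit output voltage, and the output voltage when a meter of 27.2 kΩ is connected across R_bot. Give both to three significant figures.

Open-circuit: V = 17.3 × 4700/(820 + 4700) = 14.7 V.
With the load, R_bot becomes R_bot‖R_L = 4008 Ω, so V = 17.3 × 4008/4828 = 14.4 V.

Unloaded: 14.7 V; loaded: 14.4 V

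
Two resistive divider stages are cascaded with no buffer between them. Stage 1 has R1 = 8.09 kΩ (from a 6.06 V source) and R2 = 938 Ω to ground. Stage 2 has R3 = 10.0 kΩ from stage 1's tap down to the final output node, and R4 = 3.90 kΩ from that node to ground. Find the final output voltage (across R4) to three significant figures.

Stage 2 presents R3+R4 = 13900 Ω as a load on stage 1's tap.
Stage 1's lower leg becomes R2‖(R3+R4) = 878.7 Ω, so V_mid = 6.06 × 878.7/8969 = 0.5937 V.
Stage 2 is itself unloaded: V_out = V_mid × R4/(R3+R4) = 0.5937 × 3900/13900 = 0.167 V.

V_out ≈ 0.167 V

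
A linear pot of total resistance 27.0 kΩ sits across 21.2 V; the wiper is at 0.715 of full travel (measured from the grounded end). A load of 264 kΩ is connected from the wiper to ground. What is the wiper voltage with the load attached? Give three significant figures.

V ≈ 14.8 V

The wiper splits the pot into (1−α)R = 7.695 kΩ above and αR = 19.30 kΩ below.
Lower section ‖ load = 17.99 kΩ.
V_wiper = 21.2 × 17.99/(7.695 + 17.99) = 14.8 V.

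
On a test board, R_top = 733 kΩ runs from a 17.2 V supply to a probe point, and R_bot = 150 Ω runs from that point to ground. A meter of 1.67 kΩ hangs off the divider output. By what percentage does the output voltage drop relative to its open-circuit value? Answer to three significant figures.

8.24 %

Unloaded V = 17.2 × 150/733200 = 0.0035191 V.
Loaded: R_bot‖R_L = 137.6 Ω, giving V = 17.2 × 137.6/733100 = 0.0032291 V.
Drop = (0.0035191 − 0.0032291) / 0.0035191 = 8.24 %.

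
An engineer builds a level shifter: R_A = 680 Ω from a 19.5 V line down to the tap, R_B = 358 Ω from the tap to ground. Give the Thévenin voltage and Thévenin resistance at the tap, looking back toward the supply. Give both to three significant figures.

V_th is the open-circuit tap voltage: 19.5 × 358/(680 + 358) = 6.73 V.
With the supply zeroed, R_A and R_B appear in parallel from the tap: R_th = R_A‖R_B = (680 × 358)/1038 = 235 Ω.

V_th = 6.73 V, R_th = 235 Ω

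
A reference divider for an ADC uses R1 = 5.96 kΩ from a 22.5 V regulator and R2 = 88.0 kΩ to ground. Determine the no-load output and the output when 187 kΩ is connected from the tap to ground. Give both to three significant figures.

Open-circuit: V = 22.5 × 88.0/(5.96 + 88.0) = 21.1 V.
With the load, R2 becomes R2‖R_L = 59.84 kΩ, so V = 22.5 × 59.84/65.80 = 20.5 V.

Unloaded: 21.1 V; loaded: 20.5 V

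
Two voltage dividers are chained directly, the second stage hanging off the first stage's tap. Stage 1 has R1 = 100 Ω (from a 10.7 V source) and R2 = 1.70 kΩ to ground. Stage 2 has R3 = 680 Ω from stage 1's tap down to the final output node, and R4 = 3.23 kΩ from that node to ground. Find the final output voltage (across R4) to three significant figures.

V_out ≈ 8.15 V

Stage 2 presents R3+R4 = 3910 Ω as a load on stage 1's tap.
Stage 1's lower leg becomes R2‖(R3+R4) = 1185 Ω, so V_mid = 10.7 × 1185/1285 = 9.867 V.
Stage 2 is itself unloaded: V_out = V_mid × R4/(R3+R4) = 9.867 × 3230/3910 = 8.15 V.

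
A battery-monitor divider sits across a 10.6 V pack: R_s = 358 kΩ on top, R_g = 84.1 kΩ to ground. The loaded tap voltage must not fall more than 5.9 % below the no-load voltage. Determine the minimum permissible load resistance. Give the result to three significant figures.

R_L(min) ≈ 1.09 MΩ

Output resistance R_th = R_s‖R_g = (358 × 84.1)/442.1 = 68.10 kΩ.
The fractional drop is R_th/(R_th + R_L); requiring this ≤ 0.0590 gives R_L ≥ R_th(1/0.0590 − 1) = 68.10 × 15.95 = 1.09 MΩ.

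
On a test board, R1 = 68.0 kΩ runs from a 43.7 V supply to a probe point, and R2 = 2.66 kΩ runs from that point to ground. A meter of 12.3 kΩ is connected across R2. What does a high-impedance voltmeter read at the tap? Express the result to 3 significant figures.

The load sits in parallel with R2: R2‖R_L = (2.66 × 12.3) / (2.66 + 12.3) = 2.187 kΩ.
V_out = 43.7 × 2.187 / (68.0 + 2.187) = 43.7 × 2.187/70.19 = 1.36 V.
(Unloaded it would have been 1.65 V.)

V_out ≈ 1.36 V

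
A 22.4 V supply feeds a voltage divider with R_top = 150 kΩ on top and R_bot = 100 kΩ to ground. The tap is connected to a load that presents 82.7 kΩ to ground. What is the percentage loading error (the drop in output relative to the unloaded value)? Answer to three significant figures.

42.0 %

Unloaded V = 22.4 × 100/250.0 = 8.960 V.
Loaded: R_bot‖R_L = 45.27 kΩ, giving V = 22.4 × 45.27/195.3 = 5.193 V.
Drop = (8.960 − 5.193) / 8.960 = 42.0 %.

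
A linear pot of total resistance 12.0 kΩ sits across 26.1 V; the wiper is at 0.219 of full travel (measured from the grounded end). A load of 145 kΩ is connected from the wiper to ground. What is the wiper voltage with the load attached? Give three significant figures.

The wiper splits the pot into (1−α)R = 9.372 kΩ above and αR = 2.628 kΩ below.
Lower section ‖ load = 2.581 kΩ.
V_wiper = 26.1 × 2.581/(9.372 + 2.581) = 5.64 V.

V ≈ 5.64 V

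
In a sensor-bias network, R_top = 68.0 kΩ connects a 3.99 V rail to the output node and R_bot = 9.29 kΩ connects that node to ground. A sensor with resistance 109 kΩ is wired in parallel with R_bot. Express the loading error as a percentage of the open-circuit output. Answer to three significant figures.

The divider's output (Thévenin) resistance is R_top‖R_bot = 8.173 kΩ.
Fractional drop under load = R_th/(R_th + R_L) = 8.173 / (8.173 + 109) = 0.06975.
So the output falls by 6.98 %.

6.98 %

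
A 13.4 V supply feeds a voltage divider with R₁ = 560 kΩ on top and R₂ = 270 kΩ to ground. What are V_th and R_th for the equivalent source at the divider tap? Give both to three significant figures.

V_th = 4.36 V, R_th = 182 kΩ

V_th is the open-circuit tap voltage: 13.4 × 270/(560 + 270) = 4.36 V.
With the supply zeroed, R₁ and R₂ appear in parallel from the tap: R_th = R₁‖R₂ = (560 × 270)/830.0 = 182 kΩ.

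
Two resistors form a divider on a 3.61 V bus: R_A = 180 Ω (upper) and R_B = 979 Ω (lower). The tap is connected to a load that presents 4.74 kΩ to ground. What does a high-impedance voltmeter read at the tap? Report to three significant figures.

V_out ≈ 2.95 V

The load sits in parallel with R_B: R_B‖R_L = (979 × 4740) / (979 + 4740) = 811.4 Ω.
V_out = 3.61 × 811.4 / (180 + 811.4) = 3.61 × 811.4/991.4 = 2.95 V.
(Unloaded it would have been 3.05 V.)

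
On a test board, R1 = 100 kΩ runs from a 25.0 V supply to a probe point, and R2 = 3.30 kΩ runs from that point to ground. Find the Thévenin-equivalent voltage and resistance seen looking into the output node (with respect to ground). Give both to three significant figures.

V_th = 0.799 V, R_th = 3.19 kΩ

V_th is the open-circuit tap voltage: 25.0 × 3.30/(100 + 3.30) = 0.799 V.
With the supply zeroed, R1 and R2 appear in parallel from the tap: R_th = R1‖R2 = (100 × 3.30)/103.3 = 3.19 kΩ.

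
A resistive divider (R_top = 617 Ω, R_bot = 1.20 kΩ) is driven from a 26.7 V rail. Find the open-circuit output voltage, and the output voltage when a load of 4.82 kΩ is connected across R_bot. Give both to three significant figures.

Unloaded: 17.6 V; loaded: 16.3 V

Open-circuit: V = 26.7 × 1200/(617 + 1200) = 17.6 V.
With the load, R_bot becomes R_bot‖R_L = 960.8 Ω, so V = 26.7 × 960.8/1578 = 16.3 V.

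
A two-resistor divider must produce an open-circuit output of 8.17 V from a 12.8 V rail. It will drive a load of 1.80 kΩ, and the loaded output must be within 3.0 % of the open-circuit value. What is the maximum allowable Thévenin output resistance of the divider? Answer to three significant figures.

R_th ≤ 55.7 Ω

Loading drop = R_th/(R_th + R_L) ≤ 0.0300, so R_th ≤ R_L · ε/(1−ε) = 1.80 kΩ × 0.0300/0.9700 = 55.7 Ω.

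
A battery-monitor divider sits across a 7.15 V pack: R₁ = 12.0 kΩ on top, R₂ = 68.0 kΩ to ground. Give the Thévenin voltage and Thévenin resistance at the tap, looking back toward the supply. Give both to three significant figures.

V_th is the open-circuit tap voltage: 7.15 × 68.0/(12.0 + 68.0) = 6.08 V.
With the supply zeroed, R₁ and R₂ appear in parallel from the tap: R_th = R₁‖R₂ = (12.0 × 68.0)/80.00 = 10.2 kΩ.

V_th = 6.08 V, R_th = 10.2 kΩ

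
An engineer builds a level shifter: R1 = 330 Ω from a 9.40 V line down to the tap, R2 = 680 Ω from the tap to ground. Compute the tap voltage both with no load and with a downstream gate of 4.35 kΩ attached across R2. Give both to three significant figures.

Open-circuit: V = 9.40 × 680/(330 + 680) = 6.33 V.
With the load, R2 becomes R2‖R_L = 588.1 Ω, so V = 9.40 × 588.1/918.1 = 6.02 V.

Unloaded: 6.33 V; loaded: 6.02 V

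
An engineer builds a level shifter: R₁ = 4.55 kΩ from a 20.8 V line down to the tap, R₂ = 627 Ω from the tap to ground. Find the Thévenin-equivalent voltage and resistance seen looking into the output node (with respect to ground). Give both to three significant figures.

V_th is the open-circuit tap voltage: 20.8 × 627/(4550 + 627) = 2.52 V.
With the supply zeroed, R₁ and R₂ appear in parallel from the tap: R_th = R₁‖R₂ = (4550 × 627)/5177 = 551 Ω.

V_th = 2.52 V, R_th = 551 Ω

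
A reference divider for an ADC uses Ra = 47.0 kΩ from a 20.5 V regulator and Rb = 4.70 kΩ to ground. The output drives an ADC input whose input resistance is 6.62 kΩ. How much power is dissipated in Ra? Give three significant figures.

Total resistance from the source is Ra + (Rb‖R_L) = 49.75 kΩ, so I = 20.5/49.75 kΩ = 0.4121 mA.
P = I²·Ra = (0.4121 mA)² × 47.0 kΩ = 7.98 mW.

P ≈ 7.98 mW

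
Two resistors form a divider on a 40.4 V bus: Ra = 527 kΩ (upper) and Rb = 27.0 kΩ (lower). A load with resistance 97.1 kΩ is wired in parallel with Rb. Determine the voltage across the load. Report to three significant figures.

V_out ≈ 1.56 V

The load sits in parallel with Rb: Rb‖R_L = (27.0 × 97.1) / (27.0 + 97.1) = 21.13 kΩ.
V_out = 40.4 × 21.13 / (527 + 21.13) = 40.4 × 21.13/548.1 = 1.56 V.
(Unloaded it would have been 1.97 V.)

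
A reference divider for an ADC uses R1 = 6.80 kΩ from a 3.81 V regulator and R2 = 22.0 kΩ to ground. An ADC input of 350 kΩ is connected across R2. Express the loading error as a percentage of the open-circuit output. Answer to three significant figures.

1.46 %

The divider's output (Thévenin) resistance is R1‖R2 = 5.194 kΩ.
Fractional drop under load = R_th/(R_th + R_L) = 5.194 / (5.194 + 350) = 0.01462.
So the output falls by 1.46 %.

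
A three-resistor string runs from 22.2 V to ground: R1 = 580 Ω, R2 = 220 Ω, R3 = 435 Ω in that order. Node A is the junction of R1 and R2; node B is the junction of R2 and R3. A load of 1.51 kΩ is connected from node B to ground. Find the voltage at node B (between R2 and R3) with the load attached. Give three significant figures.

At node B, R3 is in parallel with the load: R3‖R_L = 337.7 Ω.
Below node A the resistance is R2 + (R3‖R_L) = 557.7 Ω, so V_A = 22.2 × 557.7/1138 = 10.88 V.
Then V_B = V_A × (R3‖R_L)/(R2 + R3‖R_L) = 10.88 × 337.7/557.7 = 6.59 V.

V ≈ 6.59 V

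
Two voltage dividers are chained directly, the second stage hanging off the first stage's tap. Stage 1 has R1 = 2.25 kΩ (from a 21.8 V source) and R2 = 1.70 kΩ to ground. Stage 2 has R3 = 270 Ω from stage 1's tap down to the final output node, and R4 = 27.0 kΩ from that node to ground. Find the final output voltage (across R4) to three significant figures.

Stage 2 presents R3+R4 = 27270 Ω as a load on stage 1's tap.
Stage 1's lower leg becomes R2‖(R3+R4) = 1600 Ω, so V_mid = 21.8 × 1600/3850 = 9.061 V.
Stage 2 is itself unloaded: V_out = V_mid × R4/(R3+R4) = 9.061 × 27000/27270 = 8.97 V.

V_out ≈ 8.97 V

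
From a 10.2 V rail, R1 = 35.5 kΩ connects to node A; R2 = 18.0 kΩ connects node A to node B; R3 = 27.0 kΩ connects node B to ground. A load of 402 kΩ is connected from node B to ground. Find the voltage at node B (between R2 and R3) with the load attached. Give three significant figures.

V ≈ 3.27 V

At node B, R3 is in parallel with the load: R3‖R_L = 25.30 kΩ.
Below node A the resistance is R2 + (R3‖R_L) = 43.30 kΩ, so V_A = 10.2 × 43.30/78.80 = 5.605 V.
Then V_B = V_A × (R3‖R_L)/(R2 + R3‖R_L) = 5.605 × 25.30/43.30 = 3.27 V.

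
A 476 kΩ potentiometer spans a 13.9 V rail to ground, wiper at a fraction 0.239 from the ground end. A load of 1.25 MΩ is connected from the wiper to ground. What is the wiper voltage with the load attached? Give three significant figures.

V ≈ 3.11 V

The wiper splits the pot into (1−α)R = 362.2 kΩ above and αR = 113.8 kΩ below.
Lower section ‖ load = 104.3 kΩ.
V_wiper = 13.9 × 104.3/(362.2 + 104.3) = 3.11 V.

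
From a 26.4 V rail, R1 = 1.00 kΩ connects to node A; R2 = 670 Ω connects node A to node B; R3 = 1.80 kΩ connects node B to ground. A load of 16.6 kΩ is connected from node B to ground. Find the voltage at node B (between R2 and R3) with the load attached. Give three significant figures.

V ≈ 13.0 V

At node B, R3 is in parallel with the load: R3‖R_L = 1624 Ω.
Below node A the resistance is R2 + (R3‖R_L) = 2294 Ω, so V_A = 26.4 × 2294/3294 = 18.39 V.
Then V_B = V_A × (R3‖R_L)/(R2 + R3‖R_L) = 18.39 × 1624/2294 = 13.0 V.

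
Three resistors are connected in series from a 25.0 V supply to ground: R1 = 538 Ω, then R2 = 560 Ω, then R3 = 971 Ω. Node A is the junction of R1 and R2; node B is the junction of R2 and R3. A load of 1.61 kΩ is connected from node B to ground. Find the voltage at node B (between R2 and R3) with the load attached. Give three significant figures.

V ≈ 8.89 V

At node B, R3 is in parallel with the load: R3‖R_L = 605.7 Ω.
Below node A the resistance is R2 + (R3‖R_L) = 1166 Ω, so V_A = 25.0 × 1166/1704 = 17.11 V.
Then V_B = V_A × (R3‖R_L)/(R2 + R3‖R_L) = 17.11 × 605.7/1166 = 8.89 V.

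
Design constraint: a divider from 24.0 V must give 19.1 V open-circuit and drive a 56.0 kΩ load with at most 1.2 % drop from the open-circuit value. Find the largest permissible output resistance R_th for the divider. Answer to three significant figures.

R_th ≤ 680 Ω

Loading drop = R_th/(R_th + R_L) ≤ 0.0120, so R_th ≤ R_L · ε/(1−ε) = 56.0 kΩ × 0.0120/0.9880 = 680 Ω.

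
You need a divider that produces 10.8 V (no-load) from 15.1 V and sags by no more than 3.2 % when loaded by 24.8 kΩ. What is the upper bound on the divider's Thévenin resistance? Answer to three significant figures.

R_th ≤ 820 Ω

Loading drop = R_th/(R_th + R_L) ≤ 0.0320, so R_th ≤ R_L · ε/(1−ε) = 24.8 kΩ × 0.0320/0.9680 = 820 Ω.
(Any R1, R2 with R2/(R1+R2) = 0.715 and R1‖R2 ≤ 820 Ω will meet the spec.)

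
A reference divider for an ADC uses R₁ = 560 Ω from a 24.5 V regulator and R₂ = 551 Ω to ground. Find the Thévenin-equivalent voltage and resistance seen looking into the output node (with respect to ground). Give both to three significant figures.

V_th = 12.2 V, R_th = 278 Ω

V_th is the open-circuit tap voltage: 24.5 × 551/(560 + 551) = 12.2 V.
With the supply zeroed, R₁ and R₂ appear in parallel from the tap: R_th = R₁‖R₂ = (560 × 551)/1111 = 278 Ω.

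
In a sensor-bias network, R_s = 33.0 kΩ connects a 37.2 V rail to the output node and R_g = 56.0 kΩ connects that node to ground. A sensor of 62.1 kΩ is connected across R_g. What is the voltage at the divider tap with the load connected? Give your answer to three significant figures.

The load sits in parallel with R_g: R_g‖R_L = (56.0 × 62.1) / (56.0 + 62.1) = 29.45 kΩ.
V_out = 37.2 × 29.45 / (33.0 + 29.45) = 37.2 × 29.45/62.45 = 17.5 V.

V_out ≈ 17.5 V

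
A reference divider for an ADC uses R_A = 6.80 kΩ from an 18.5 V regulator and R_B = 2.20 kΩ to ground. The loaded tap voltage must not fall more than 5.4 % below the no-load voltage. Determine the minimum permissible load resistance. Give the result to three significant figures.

Output resistance R_th = R_A‖R_B = (6.80 × 2.20)/9.000 = 1.662 kΩ.
The fractional drop is R_th/(R_th + R_L); requiring this ≤ 0.0540 gives R_L ≥ R_th(1/0.0540 − 1) = 1.662 × 17.52 = 29.1 kΩ.

R_L(min) ≈ 29.1 kΩ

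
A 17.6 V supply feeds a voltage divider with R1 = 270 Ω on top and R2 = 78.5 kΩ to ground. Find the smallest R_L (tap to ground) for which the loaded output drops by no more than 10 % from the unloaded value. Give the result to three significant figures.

R_L(min) ≈ 2.42 kΩ

Output resistance R_th = R1‖R2 = (270 × 78500)/78770 = 269.1 Ω.
The fractional drop is R_th/(R_th + R_L); requiring this ≤ 0.100 gives R_L ≥ R_th(1/0.100 − 1) = 269.1 × 9.000 = 2.42 kΩ.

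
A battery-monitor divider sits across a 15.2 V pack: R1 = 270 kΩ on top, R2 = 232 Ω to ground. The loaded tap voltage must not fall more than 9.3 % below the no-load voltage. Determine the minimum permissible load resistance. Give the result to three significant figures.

R_L(min) ≈ 2.26 kΩ

Output resistance R_th = R1‖R2 = (270000 × 232)/270200 = 231.8 Ω.
The fractional drop is R_th/(R_th + R_L); requiring this ≤ 0.0930 gives R_L ≥ R_th(1/0.0930 − 1) = 231.8 × 9.753 = 2.26 kΩ.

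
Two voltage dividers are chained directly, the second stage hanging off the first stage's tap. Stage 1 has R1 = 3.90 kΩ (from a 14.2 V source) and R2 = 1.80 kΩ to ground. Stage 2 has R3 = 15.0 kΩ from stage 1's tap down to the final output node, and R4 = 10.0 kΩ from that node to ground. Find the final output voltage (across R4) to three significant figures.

Stage 2 presents R3+R4 = 25.00 kΩ as a load on stage 1's tap.
Stage 1's lower leg becomes R2‖(R3+R4) = 1.679 kΩ, so V_mid = 14.2 × 1.679/5.579 = 4.274 V.
Stage 2 is itself unloaded: V_out = V_mid × R4/(R3+R4) = 4.274 × 10.0/25.00 = 1.71 V.

V_out ≈ 1.71 V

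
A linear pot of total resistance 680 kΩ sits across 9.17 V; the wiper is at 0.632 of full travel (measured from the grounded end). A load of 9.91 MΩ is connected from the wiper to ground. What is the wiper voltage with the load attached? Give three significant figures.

V ≈ 5.70 V

The wiper splits the pot into (1−α)R = 250.2 kΩ above and αR = 429.8 kΩ below.
Lower section ‖ load = 411.9 kΩ.
V_wiper = 9.17 × 411.9/(250.2 + 411.9) = 5.70 V.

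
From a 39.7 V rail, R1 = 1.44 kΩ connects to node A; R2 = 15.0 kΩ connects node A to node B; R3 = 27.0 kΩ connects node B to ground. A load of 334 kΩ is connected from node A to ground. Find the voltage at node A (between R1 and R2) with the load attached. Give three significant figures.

Below node A the series string R2+R3 = 42.00 kΩ sits in parallel with the 334 kΩ load: 37.31 kΩ.
V_A = 39.7 × 37.31/(1.44 + 37.31) = 38.2 V.

V ≈ 38.2 V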